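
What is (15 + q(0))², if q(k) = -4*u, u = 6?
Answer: 81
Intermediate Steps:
q(k) = -24 (q(k) = -4*6 = -24)
(15 + q(0))² = (15 - 24)² = (-9)² = 81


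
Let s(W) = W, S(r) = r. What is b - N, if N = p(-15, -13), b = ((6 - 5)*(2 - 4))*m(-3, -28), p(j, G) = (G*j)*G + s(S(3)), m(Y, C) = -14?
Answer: 2560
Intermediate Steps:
p(j, G) = 3 + j*G² (p(j, G) = (G*j)*G + 3 = j*G² + 3 = 3 + j*G²)
b = 28 (b = ((6 - 5)*(2 - 4))*(-14) = (1*(-2))*(-14) = -2*(-14) = 28)
N = -2532 (N = 3 - 15*(-13)² = 3 - 15*169 = 3 - 2535 = -2532)
b - N = 28 - 1*(-2532) = 28 + 2532 = 2560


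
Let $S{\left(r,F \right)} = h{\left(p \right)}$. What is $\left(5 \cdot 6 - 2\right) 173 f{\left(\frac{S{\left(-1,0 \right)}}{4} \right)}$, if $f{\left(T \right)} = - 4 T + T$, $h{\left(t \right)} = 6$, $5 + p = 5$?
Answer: $-21798$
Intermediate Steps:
$p = 0$ ($p = -5 + 5 = 0$)
$S{\left(r,F \right)} = 6$
$f{\left(T \right)} = - 3 T$
$\left(5 \cdot 6 - 2\right) 173 f{\left(\frac{S{\left(-1,0 \right)}}{4} \right)} = \left(5 \cdot 6 - 2\right) 173 \left(- 3 \cdot \frac{6}{4}\right) = \left(30 - 2\right) 173 \left(- 3 \cdot 6 \cdot \frac{1}{4}\right) = 28 \cdot 173 \left(\left(-3\right) \frac{3}{2}\right) = 4844 \left(- \frac{9}{2}\right) = -21798$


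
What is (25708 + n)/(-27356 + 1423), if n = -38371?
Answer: 12663/25933 ≈ 0.48830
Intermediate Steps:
(25708 + n)/(-27356 + 1423) = (25708 - 38371)/(-27356 + 1423) = -12663/(-25933) = -12663*(-1/25933) = 12663/25933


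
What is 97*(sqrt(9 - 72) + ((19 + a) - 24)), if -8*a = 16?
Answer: -679 + 291*I*sqrt(7) ≈ -679.0 + 769.91*I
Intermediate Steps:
a = -2 (a = -1/8*16 = -2)
97*(sqrt(9 - 72) + ((19 + a) - 24)) = 97*(sqrt(9 - 72) + ((19 - 2) - 24)) = 97*(sqrt(-63) + (17 - 24)) = 97*(3*I*sqrt(7) - 7) = 97*(-7 + 3*I*sqrt(7)) = -679 + 291*I*sqrt(7)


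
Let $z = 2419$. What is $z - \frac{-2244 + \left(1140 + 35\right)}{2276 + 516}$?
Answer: $\frac{6754917}{2792} \approx 2419.4$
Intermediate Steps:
$z - \frac{-2244 + \left(1140 + 35\right)}{2276 + 516} = 2419 - \frac{-2244 + \left(1140 + 35\right)}{2276 + 516} = 2419 - \frac{-2244 + 1175}{2792} = 2419 - \left(-1069\right) \frac{1}{2792} = 2419 - - \frac{1069}{2792} = 2419 + \frac{1069}{2792} = \frac{6754917}{2792}$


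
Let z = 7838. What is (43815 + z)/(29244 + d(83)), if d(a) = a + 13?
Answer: 51653/29340 ≈ 1.7605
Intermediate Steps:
d(a) = 13 + a
(43815 + z)/(29244 + d(83)) = (43815 + 7838)/(29244 + (13 + 83)) = 51653/(29244 + 96) = 51653/29340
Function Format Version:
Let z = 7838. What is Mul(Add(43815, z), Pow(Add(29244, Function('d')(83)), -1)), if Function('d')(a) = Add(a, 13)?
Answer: Rational(51653, 29340) ≈ 1.7605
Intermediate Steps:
Function('d')(a) = Add(13, a)
Mul(Add(43815, z), Pow(Add(29244, Function('d')(83)), -1)) = Mul(Add(43815, 7838), Pow(Add(29244, Add(13, 83)), -1)) = Mul(51653, Pow(Add(29244, 96), -1)) = Mul(51653, Pow(29340, -1)) = Mul(51653, Rational(1, 29340)) = Rational(51653, 29340)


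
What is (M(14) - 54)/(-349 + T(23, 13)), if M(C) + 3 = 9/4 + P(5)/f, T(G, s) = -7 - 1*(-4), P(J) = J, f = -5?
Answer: 223/1408 ≈ 0.15838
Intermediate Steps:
T(G, s) = -3 (T(G, s) = -7 + 4 = -3)
M(C) = -7/4 (M(C) = -3 + (9/4 + 5/(-5)) = -3 + (9*(1/4) + 5*(-1/5)) = -3 + (9/4 - 1) = -3 + 5/4 = -7/4)
(M(14) - 54)/(-349 + T(23, 13)) = (-7/4 - 54)/(-349 - 3) = -223/4/(-352) = -223/4*(-1/352) = 223/1408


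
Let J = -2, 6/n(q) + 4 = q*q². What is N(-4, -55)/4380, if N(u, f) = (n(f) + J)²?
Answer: 27682969924/30311758946895 ≈ 0.00091328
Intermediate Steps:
n(q) = 6/(-4 + q³) (n(q) = 6/(-4 + q*q²) = 6/(-4 + q³))
N(u, f) = (-2 + 6/(-4 + f³))² (N(u, f) = (6/(-4 + f³) - 2)² = (-2 + 6/(-4 + f³))²)
N(-4, -55)/4380 = (4*(-7 + (-55)³)²/(-4 + (-55)³)²)/4380 = (4*(-7 - 166375)²/(-4 - 166375)²)*(1/4380) = (4*(-166382)²/(-166379)²)*(1/4380) = (4*27682969924*(1/27681971641))*(1/4380) = (110731879696/27681971641)*(1/4380) = 27682969924/30311758946895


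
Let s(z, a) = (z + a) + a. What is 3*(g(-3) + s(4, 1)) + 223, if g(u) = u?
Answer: 232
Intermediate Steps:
s(z, a) = z + 2*a (s(z, a) = (a + z) + a = z + 2*a)
3*(g(-3) + s(4, 1)) + 223 = 3*(-3 + (4 + 2*1)) + 223 = 3*(-3 + (4 + 2)) + 223 = 3*(-3 + 6) + 223 = 3*3 + 223 = 9 + 223 = 232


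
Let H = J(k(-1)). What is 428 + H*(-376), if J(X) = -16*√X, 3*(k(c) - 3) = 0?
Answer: 428 + 6016*√3 ≈ 10848.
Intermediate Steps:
k(c) = 3 (k(c) = 3 + (⅓)*0 = 3 + 0 = 3)
H = -16*√3 ≈ -27.713
428 + H*(-376) = 428 - 16*√3*(-376) = 428 + 6016*√3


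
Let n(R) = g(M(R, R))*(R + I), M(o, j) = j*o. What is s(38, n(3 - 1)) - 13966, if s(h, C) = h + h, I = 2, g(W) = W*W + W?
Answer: -13890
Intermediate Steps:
g(W) = W + W² (g(W) = W² + W = W + W²)
n(R) = R²*(1 + R²)*(2 + R) (n(R) = ((R*R)*(1 + R*R))*(R + 2) = (R²*(1 + R²))*(2 + R) = R²*(1 + R²)*(2 + R))
s(h, C) = 2*h
s(38, n(3 - 1)) - 13966 = 2*38 - 13966 = 76 - 13966 = -13890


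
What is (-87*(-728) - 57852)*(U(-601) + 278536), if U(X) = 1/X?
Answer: 918022340340/601 ≈ 1.5275e+9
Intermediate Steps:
(-87*(-728) - 57852)*(U(-601) + 278536) = (-87*(-728) - 57852)*(1/(-601) + 278536) = (63336 - 57852)*(-1/601 + 278536) = 5484*(167400135/601) = 918022340340/601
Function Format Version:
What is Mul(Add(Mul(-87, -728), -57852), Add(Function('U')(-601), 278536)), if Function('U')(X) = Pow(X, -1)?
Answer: Rational(918022340340, 601) ≈ 1.5275e+9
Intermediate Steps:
Mul(Add(Mul(-87, -728), -57852), Add(Function('U')(-601), 278536)) = Mul(Add(Mul(-87, -728), -57852), Add(Pow(-601, -1), 278536)) = Mul(Add(63336, -57852), Add(Rational(-1, 601), 278536)) = Mul(5484, Rational(167400135, 601)) = Rational(918022340340, 601)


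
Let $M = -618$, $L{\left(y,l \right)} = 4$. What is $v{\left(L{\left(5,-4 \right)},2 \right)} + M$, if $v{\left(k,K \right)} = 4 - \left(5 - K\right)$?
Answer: $-617$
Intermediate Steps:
$v{\left(k,K \right)} = -1 + K$ ($v{\left(k,K \right)} = 4 + \left(-5 + K\right) = -1 + K$)
$v{\left(L{\left(5,-4 \right)},2 \right)} + M = \left(-1 + 2\right) - 618 = 1 - 618 = -617$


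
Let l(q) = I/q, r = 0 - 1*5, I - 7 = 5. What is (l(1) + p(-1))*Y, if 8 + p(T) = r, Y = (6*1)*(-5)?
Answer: 30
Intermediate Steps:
I = 12 (I = 7 + 5 = 12)
r = -5 (r = 0 - 5 = -5)
l(q) = 12/q
Y = -30 (Y = 6*(-5) = -30)
p(T) = -13 (p(T) = -8 - 5 = -13)
(l(1) + p(-1))*Y = (12/1 - 13)*(-30) = (12*1 - 13)*(-30) = (12 - 13)*(-30) = -1*(-30) = 30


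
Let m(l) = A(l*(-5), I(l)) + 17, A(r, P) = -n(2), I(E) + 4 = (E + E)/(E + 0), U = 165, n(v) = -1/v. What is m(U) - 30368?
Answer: -60701/2 ≈ -30351.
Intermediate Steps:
I(E) = -2 (I(E) = -4 + (E + E)/(E + 0) = -4 + (2*E)/E = -4 + 2 = -2)
A(r, P) = 1/2 (A(r, P) = -(-1)/2 = -1*(-1/2) = 1/2)
m(l) = 35/2 (m(l) = 1/2 + 17 = 35/2)
m(U) - 30368 = 35/2 - 30368 = -60701/2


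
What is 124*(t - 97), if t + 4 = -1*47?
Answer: -18352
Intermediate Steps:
t = -51 (t = -4 - 1*47 = -4 - 47 = -51)
124*(t - 97) = 124*(-51 - 97) = 124*(-148) = -18352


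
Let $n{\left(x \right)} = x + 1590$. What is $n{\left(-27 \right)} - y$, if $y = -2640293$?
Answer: $2641856$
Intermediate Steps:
$n{\left(x \right)} = 1590 + x$
$n{\left(-27 \right)} - y = \left(1590 - 27\right) - -2640293 = 1563 + 2640293 = 2641856$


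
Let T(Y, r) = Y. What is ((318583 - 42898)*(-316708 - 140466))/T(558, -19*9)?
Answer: -21006002365/93 ≈ -2.2587e+8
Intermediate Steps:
((318583 - 42898)*(-316708 - 140466))/T(558, -19*9) = ((318583 - 42898)*(-316708 - 140466))/558 = (275685*(-457174))*(1/558) = -126036014190*1/558 = -21006002365/93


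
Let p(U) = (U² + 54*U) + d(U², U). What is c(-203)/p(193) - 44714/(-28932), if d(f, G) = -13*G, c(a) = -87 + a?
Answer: 167581949/108885582 ≈ 1.5391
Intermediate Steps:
p(U) = U² + 41*U (p(U) = (U² + 54*U) - 13*U = U² + 41*U)
c(-203)/p(193) - 44714/(-28932) = (-87 - 203)/((193*(41 + 193))) - 44714/(-28932) = -290/(193*234) - 44714*(-1/28932) = -290/45162 + 22357/14466 = -290*1/45162 + 22357/14466 = -145/22581 + 22357/14466 = 167581949/108885582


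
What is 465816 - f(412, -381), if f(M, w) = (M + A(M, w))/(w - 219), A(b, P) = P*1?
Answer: 279489631/600 ≈ 4.6582e+5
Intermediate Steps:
A(b, P) = P
f(M, w) = (M + w)/(-219 + w) (f(M, w) = (M + w)/(w - 219) = (M + w)/(-219 + w))
465816 - f(412, -381) = 465816 - (412 - 381)/(-219 - 381) = 465816 - 31/(-600) = 465816 - (-1)*31/600 = 465816 - 1*(-31/600) = 465816 + 31/600 = 279489631/600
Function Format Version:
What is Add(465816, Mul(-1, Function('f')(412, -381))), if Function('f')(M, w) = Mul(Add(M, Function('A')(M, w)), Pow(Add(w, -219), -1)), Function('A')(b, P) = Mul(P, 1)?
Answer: Rational(279489631, 600) ≈ 4.6582e+5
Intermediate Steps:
Function('A')(b, P) = P
Function('f')(M, w) = Mul(Pow(Add(-219, w), -1), Add(M, w)) (Function('f')(M, w) = Mul(Add(M, w), Pow(Add(w, -219), -1)) = Mul(Add(M, w), Pow(Add(-219, w), -1)) = Mul(Pow(Add(-219, w), -1), Add(M, w)))
Add(465816, Mul(-1, Function('f')(412, -381))) = Add(465816, Mul(-1, Mul(Pow(Add(-219, -381), -1), Add(412, -381)))) = Add(465816, Mul(-1, Mul(Pow(-600, -1), 31))) = Add(465816, Mul(-1, Mul(Rational(-1, 600), 31))) = Add(465816, Mul(-1, Rational(-31, 600))) = Add(465816, Rational(31, 600)) = Rational(279489631, 600)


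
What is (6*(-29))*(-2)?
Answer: 348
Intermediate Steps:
(6*(-29))*(-2) = -174*(-2) = 348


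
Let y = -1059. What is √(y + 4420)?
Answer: √3361 ≈ 57.974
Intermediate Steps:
√(y + 4420) = √(-1059 + 4420) = √3361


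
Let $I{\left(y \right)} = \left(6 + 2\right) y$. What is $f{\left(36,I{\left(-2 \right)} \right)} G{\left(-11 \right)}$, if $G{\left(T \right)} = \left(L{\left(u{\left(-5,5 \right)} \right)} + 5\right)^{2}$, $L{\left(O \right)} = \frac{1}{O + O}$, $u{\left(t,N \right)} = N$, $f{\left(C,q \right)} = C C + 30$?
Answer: $\frac{1724463}{50} \approx 34489.0$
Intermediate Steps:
$I{\left(y \right)} = 8 y$
$f{\left(C,q \right)} = 30 + C^{2}$ ($f{\left(C,q \right)} = C^{2} + 30 = 30 + C^{2}$)
$L{\left(O \right)} = \frac{1}{2 O}$
$G{\left(T \right)} = \frac{2601}{100}$ ($G{\left(T \right)} = \left(\frac{1}{2 \cdot 5} + 5\right)^{2} = \left(\frac{1}{2} \cdot \frac{1}{5} + 5\right)^{2} = \left(\frac{1}{10} + 5\right)^{2} = \left(\frac{51}{10}\right)^{2} = \frac{2601}{100}$)
$f{\left(36,I{\left(-2 \right)} \right)} G{\left(-11 \right)} = \left(30 + 36^{2}\right) \frac{2601}{100} = \left(30 + 1296\right) \frac{2601}{100} = 1326 \cdot \frac{2601}{100} = \frac{1724463}{50}$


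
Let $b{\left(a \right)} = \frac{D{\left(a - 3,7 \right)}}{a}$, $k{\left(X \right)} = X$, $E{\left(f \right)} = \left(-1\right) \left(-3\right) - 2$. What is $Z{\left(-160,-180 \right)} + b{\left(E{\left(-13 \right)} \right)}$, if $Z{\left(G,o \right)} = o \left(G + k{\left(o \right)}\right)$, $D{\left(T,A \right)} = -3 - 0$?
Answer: $61197$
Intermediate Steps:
$D{\left(T,A \right)} = -3$ ($D{\left(T,A \right)} = -3 + 0 = -3$)
$E{\left(f \right)} = 1$ ($E{\left(f \right)} = 3 - 2 = 1$)
$b{\left(a \right)} = - \frac{3}{a}$
$Z{\left(G,o \right)} = o \left(G + o\right)$
$Z{\left(-160,-180 \right)} + b{\left(E{\left(-13 \right)} \right)} = - 180 \left(-160 - 180\right) - \frac{3}{1} = \left(-180\right) \left(-340\right) - 3 = 61200 - 3 = 61197$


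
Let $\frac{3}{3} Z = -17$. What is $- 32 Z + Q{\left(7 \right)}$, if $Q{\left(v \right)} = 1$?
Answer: $545$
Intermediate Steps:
$Z = -17$
$- 32 Z + Q{\left(7 \right)} = \left(-32\right) \left(-17\right) + 1 = 544 + 1 = 545$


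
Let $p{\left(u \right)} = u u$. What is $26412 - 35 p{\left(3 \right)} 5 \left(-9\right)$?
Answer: $40587$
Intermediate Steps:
$p{\left(u \right)} = u^{2}$
$26412 - 35 p{\left(3 \right)} 5 \left(-9\right) = 26412 - 35 \cdot 3^{2} \cdot 5 \left(-9\right) = 26412 - 35 \cdot 9 \cdot 5 \left(-9\right) = 26412 - 35 \cdot 45 \left(-9\right) = 26412 - 35 \left(-405\right) = 26412 - -14175 = 26412 + 14175 = 40587$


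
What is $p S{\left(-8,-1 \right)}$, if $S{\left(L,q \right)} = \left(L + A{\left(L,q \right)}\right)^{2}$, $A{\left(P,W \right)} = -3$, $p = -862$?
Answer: $-104302$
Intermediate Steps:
$S{\left(L,q \right)} = \left(-3 + L\right)^{2}$ ($S{\left(L,q \right)} = \left(L - 3\right)^{2} = \left(-3 + L\right)^{2}$)
$p S{\left(-8,-1 \right)} = - 862 \left(-3 - 8\right)^{2} = - 862 \left(-11\right)^{2} = \left(-862\right) 121 = -104302$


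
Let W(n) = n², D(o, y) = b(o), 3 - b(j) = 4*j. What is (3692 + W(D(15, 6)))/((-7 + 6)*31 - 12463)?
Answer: -6941/12494 ≈ -0.55555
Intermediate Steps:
b(j) = 3 - 4*j
D(o, y) = 3 - 4*o
(3692 + W(D(15, 6)))/((-7 + 6)*31 - 12463) = (3692 + (3 - 4*15)²)/((-7 + 6)*31 - 12463) = (3692 + (3 - 60)²)/(-1*31 - 12463) = (3692 + (-57)²)/(-31 - 12463) = (3692 + 3249)/(-12494) = 6941*(-1/12494) = -6941/12494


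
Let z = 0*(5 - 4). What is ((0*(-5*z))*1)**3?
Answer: 0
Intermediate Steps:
z = 0 (z = 0*1 = 0)
((0*(-5*z))*1)**3 = ((0*(-5*0))*1)**3 = ((0*0)*1)**3 = (0*1)**3 = 0**3 = 0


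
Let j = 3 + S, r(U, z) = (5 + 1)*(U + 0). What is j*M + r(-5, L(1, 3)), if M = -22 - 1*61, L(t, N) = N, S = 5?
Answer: -694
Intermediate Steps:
r(U, z) = 6*U
M = -83 (M = -22 - 61 = -83)
j = 8 (j = 3 + 5 = 8)
j*M + r(-5, L(1, 3)) = 8*(-83) + 6*(-5) = -664 - 30 = -694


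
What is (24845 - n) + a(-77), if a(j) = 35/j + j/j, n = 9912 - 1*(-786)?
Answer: 155623/11 ≈ 14148.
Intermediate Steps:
n = 10698 (n = 9912 + 786 = 10698)
a(j) = 1 + 35/j (a(j) = 35/j + 1 = 1 + 35/j)
(24845 - n) + a(-77) = (24845 - 1*10698) + (35 - 77)/(-77) = (24845 - 10698) - 1/77*(-42) = 14147 + 6/11 = 155623/11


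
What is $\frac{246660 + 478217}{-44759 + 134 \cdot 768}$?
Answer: $\frac{724877}{58153} \approx 12.465$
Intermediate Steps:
$\frac{246660 + 478217}{-44759 + 134 \cdot 768} = \frac{724877}{-44759 + 102912} = \frac{724877}{58153}$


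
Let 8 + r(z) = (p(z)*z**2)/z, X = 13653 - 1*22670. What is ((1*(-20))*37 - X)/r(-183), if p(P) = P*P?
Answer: -8277/6128495 ≈ -0.0013506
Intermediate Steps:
p(P) = P**2
X = -9017 (X = 13653 - 22670 = -9017)
r(z) = -8 + z**3 (r(z) = -8 + (z**2*z**2)/z = -8 + z**4/z = -8 + z**3)
((1*(-20))*37 - X)/r(-183) = ((1*(-20))*37 - 1*(-9017))/(-8 + (-183)**3) = (-20*37 + 9017)/(-8 - 6128487) = (-740 + 9017)/(-6128495) = 8277*(-1/6128495) = -8277/6128495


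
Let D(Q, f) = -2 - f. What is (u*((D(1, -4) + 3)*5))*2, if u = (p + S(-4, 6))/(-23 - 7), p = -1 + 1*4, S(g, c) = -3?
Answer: 0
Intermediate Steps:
p = 3 (p = -1 + 4 = 3)
u = 0 (u = (3 - 3)/(-23 - 7) = 0/(-30) = 0*(-1/30) = 0)
(u*((D(1, -4) + 3)*5))*2 = (0*(((-2 - 1*(-4)) + 3)*5))*2 = (0*(((-2 + 4) + 3)*5))*2 = (0*((2 + 3)*5))*2 = (0*(5*5))*2 = (0*25)*2 = 0*2 = 0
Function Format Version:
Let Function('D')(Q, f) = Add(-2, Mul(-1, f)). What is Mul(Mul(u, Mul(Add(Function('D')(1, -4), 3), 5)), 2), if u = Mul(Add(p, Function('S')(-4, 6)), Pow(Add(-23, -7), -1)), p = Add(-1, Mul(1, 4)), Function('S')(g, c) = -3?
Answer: 0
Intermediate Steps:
p = 3 (p = Add(-1, 4) = 3)
u = 0 (u = Mul(Add(3, -3), Pow(Add(-23, -7), -1)) = Mul(0, Pow(-30, -1)) = Mul(0, Rational(-1, 30)) = 0)
Mul(Mul(u, Mul(Add(Function('D')(1, -4), 3), 5)), 2) = Mul(Mul(0, Mul(Add(Add(-2, Mul(-1, -4)), 3), 5)), 2) = Mul(Mul(0, Mul(Add(Add(-2, 4), 3), 5)), 2) = Mul(Mul(0, Mul(Add(2, 3), 5)), 2) = Mul(Mul(0, Mul(5, 5)), 2) = Mul(Mul(0, 25), 2) = Mul(0, 2) = 0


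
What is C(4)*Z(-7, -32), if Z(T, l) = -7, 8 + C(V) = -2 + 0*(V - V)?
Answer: 70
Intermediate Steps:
C(V) = -10 (C(V) = -8 + (-2 + 0*(V - V)) = -8 + (-2 + 0*0) = -8 + (-2 + 0) = -8 - 2 = -10)
C(4)*Z(-7, -32) = -10*(-7) = 70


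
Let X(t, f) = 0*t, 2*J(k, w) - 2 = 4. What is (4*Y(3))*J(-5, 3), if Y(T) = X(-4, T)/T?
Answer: 0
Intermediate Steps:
J(k, w) = 3 (J(k, w) = 1 + (½)*4 = 1 + 2 = 3)
X(t, f) = 0
Y(T) = 0 (Y(T) = 0/T = 0)
(4*Y(3))*J(-5, 3) = (4*0)*3 = 0*3 = 0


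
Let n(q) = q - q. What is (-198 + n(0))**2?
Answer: 39204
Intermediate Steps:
n(q) = 0
(-198 + n(0))**2 = (-198 + 0)**2 = (-198)**2 = 39204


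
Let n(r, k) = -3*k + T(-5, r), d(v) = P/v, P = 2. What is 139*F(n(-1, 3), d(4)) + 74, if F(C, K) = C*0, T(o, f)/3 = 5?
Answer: 74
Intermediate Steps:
T(o, f) = 15 (T(o, f) = 3*5 = 15)
d(v) = 2/v
n(r, k) = 15 - 3*k (n(r, k) = -3*k + 15 = 15 - 3*k)
F(C, K) = 0
139*F(n(-1, 3), d(4)) + 74 = 139*0 + 74 = 0 + 74 = 74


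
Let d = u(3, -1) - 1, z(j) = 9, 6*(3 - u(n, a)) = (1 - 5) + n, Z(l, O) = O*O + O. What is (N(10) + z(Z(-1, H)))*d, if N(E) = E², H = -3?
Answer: 1417/6 ≈ 236.17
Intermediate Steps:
Z(l, O) = O + O² (Z(l, O) = O² + O = O + O²)
u(n, a) = 11/3 - n/6 (u(n, a) = 3 - ((1 - 5) + n)/6 = 3 - (-4 + n)/6 = 3 + (⅔ - n/6) = 11/3 - n/6)
d = 13/6 (d = (11/3 - ⅙*3) - 1 = (11/3 - ½) - 1 = 19/6 - 1 = 13/6 ≈ 2.1667)
(N(10) + z(Z(-1, H)))*d = (10² + 9)*(13/6) = (100 + 9)*(13/6) = 109*(13/6) = 1417/6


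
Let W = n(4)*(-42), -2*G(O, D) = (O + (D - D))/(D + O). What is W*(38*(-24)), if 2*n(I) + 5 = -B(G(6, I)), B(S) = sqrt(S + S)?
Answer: -95760 - 19152*I*sqrt(15)/5 ≈ -95760.0 - 14835.0*I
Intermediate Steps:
G(O, D) = -O/(2*(D + O)) (G(O, D) = -(O + (D - D))/(2*(D + O)) = -(O + 0)/(2*(D + O)) = -O/(2*(D + O)))
B(S) = sqrt(2)*sqrt(S) (B(S) = sqrt(2*S) = sqrt(2)*sqrt(S))
n(I) = -5/2 - sqrt(3)*sqrt(-1/(12 + 2*I)) (n(I) = -5/2 + (-sqrt(2)*sqrt(-1*6/(2*I + 2*6)))/2 = -5/2 + (-sqrt(2)*sqrt(-1*6/(2*I + 12)))/2 = -5/2 + (-sqrt(2)*sqrt(-1*6/(12 + 2*I)))/2 = -5/2 + (-sqrt(2)*sqrt(-6/(12 + 2*I)))/2 = -5/2 + (-sqrt(2)*sqrt(6)*sqrt(-1/(12 + 2*I)))/2 = -5/2 + (-2*sqrt(3)*sqrt(-1/(12 + 2*I)))/2 = -5/2 - sqrt(3)*sqrt(-1/(12 + 2*I)))
W = 105 + 21*I*sqrt(15)/5 (W = (-5/2 - sqrt(6)*sqrt(-1/(6 + 4))/2)*(-42) = (-5/2 - sqrt(6)*sqrt(-1/10)/2)*(-42) = (-5/2 - sqrt(6)*I*sqrt(10)/10/2)*(-42) = (-5/2 - I*sqrt(15)/10)*(-42) = 105 + 21*I*sqrt(15)/5 ≈ 105.0 + 16.267*I)
W*(38*(-24)) = (105 + 21*I*sqrt(15)/5)*(38*(-24)) = (105 + 21*I*sqrt(15)/5)*(-912) = -95760 - 19152*I*sqrt(15)/5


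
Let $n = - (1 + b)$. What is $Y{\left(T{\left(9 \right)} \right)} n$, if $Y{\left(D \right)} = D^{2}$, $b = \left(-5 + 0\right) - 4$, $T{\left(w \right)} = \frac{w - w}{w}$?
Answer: $0$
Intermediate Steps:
$T{\left(w \right)} = 0$ ($T{\left(w \right)} = \frac{0}{w} = 0$)
$b = -9$ ($b = -5 - 4 = -9$)
$n = 8$ ($n = - (1 - 9) = \left(-1\right) \left(-8\right) = 8$)
$Y{\left(T{\left(9 \right)} \right)} n = 0^{2} \cdot 8 = 0 \cdot 8 = 0$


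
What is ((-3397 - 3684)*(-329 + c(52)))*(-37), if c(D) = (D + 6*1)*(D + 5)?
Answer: 779965069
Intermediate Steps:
c(D) = (5 + D)*(6 + D) (c(D) = (D + 6)*(5 + D) = (6 + D)*(5 + D) = (5 + D)*(6 + D))
((-3397 - 3684)*(-329 + c(52)))*(-37) = ((-3397 - 3684)*(-329 + (30 + 52² + 11*52)))*(-37) = -7081*(-329 + (30 + 2704 + 572))*(-37) = -7081*(-329 + 3306)*(-37) = -7081*2977*(-37) = -21080137*(-37) = 779965069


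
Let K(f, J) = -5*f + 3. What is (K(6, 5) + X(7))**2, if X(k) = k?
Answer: 400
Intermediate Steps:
K(f, J) = 3 - 5*f
(K(6, 5) + X(7))**2 = ((3 - 5*6) + 7)**2 = ((3 - 30) + 7)**2 = (-27 + 7)**2 = (-20)**2 = 400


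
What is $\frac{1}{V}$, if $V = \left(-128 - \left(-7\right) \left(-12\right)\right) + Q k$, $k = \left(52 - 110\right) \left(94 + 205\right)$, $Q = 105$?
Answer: $- \frac{1}{1821122} \approx -5.4911 \cdot 10^{-7}$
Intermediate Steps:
$k = -17342$ ($k = \left(-58\right) 299 = -17342$)
$V = -1821122$ ($V = \left(-128 - \left(-7\right) \left(-12\right)\right) + 105 \left(-17342\right) = \left(-128 - 84\right) - 1820910 = -212 - 1820910 = -1821122$)
$\frac{1}{V} = \frac{1}{-1821122} = - \frac{1}{1821122}$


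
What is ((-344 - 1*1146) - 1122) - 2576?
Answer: -5188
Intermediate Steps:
((-344 - 1*1146) - 1122) - 2576 = ((-344 - 1146) - 1122) - 2576 = (-1490 - 1122) - 2576 = -2612 - 2576 = -5188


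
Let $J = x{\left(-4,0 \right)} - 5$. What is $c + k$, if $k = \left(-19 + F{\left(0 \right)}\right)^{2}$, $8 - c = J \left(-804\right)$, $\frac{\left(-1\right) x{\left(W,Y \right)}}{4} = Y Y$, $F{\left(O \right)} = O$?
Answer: $-3651$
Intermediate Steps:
$x{\left(W,Y \right)} = - 4 Y^{2}$ ($x{\left(W,Y \right)} = - 4 Y Y = - 4 Y^{2}$)
$J = -5$ ($J = - 4 \cdot 0^{2} - 5 = \left(-4\right) 0 - 5 = 0 - 5 = -5$)
$c = -4012$ ($c = 8 - \left(-5\right) \left(-804\right) = 8 - 4020 = -4012$)
$k = 361$ ($k = \left(-19 + 0\right)^{2} = \left(-19\right)^{2} = 361$)
$c + k = -4012 + 361 = -3651$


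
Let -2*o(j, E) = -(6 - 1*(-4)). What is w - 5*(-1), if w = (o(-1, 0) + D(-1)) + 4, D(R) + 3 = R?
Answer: 10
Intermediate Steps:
o(j, E) = 5 (o(j, E) = -(-1)*(6 - 1*(-4))/2 = -(-1)*(6 + 4)/2 = -(-1)*10/2 = -½*(-10) = 5)
D(R) = -3 + R
w = 5 (w = (5 + (-3 - 1)) + 4 = (5 - 4) + 4 = 1 + 4 = 5)
w - 5*(-1) = 5 - 5*(-1) = 5 + 5 = 10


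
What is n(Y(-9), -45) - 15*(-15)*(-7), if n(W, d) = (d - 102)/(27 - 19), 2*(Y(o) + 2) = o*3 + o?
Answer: -12747/8 ≈ -1593.4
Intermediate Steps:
Y(o) = -2 + 2*o (Y(o) = -2 + (o*3 + o)/2 = -2 + (3*o + o)/2 = -2 + (4*o)/2 = -2 + 2*o)
n(W, d) = -51/4 + d/8 (n(W, d) = (-102 + d)/8 = (-102 + d)*(⅛) = -51/4 + d/8)
n(Y(-9), -45) - 15*(-15)*(-7) = (-51/4 + (⅛)*(-45)) - 15*(-15)*(-7) = (-51/4 - 45/8) + 225*(-7) = -147/8 - 1575 = -12747/8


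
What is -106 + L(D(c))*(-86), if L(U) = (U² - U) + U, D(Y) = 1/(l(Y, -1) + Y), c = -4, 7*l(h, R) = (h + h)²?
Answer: -70795/648 ≈ -109.25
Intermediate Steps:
l(h, R) = 4*h²/7 (l(h, R) = (h + h)²/7 = (2*h)²/7 = (4*h²)/7 = 4*h²/7)
D(Y) = 1/(Y + 4*Y²/7) (D(Y) = 1/(4*Y²/7 + Y) = 1/(Y + 4*Y²/7))
L(U) = U²
-106 + L(D(c))*(-86) = -106 + (7/(-4*(7 + 4*(-4))))²*(-86) = -106 + (7*(-¼)/(7 - 16))²*(-86) = -106 + (7*(-¼)/(-9))²*(-86) = -106 + (7*(-¼)*(-⅑))²*(-86) = -106 + (7/36)²*(-86) = -106 + (49/1296)*(-86) = -106 - 2107/648 = -70795/648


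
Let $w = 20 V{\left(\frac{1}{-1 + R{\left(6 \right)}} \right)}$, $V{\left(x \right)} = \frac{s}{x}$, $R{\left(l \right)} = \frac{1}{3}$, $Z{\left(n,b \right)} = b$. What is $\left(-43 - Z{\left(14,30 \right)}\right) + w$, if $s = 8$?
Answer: $- \frac{539}{3} \approx -179.67$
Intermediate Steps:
$R{\left(l \right)} = \frac{1}{3}$
$V{\left(x \right)} = \frac{8}{x}$
$w = - \frac{320}{3}$ ($w = 20 \frac{8}{\frac{1}{-1 + \frac{1}{3}}} = 20 \frac{8}{\frac{1}{- \frac{2}{3}}} = 20 \frac{8}{- \frac{3}{2}} = 20 \cdot 8 \left(- \frac{2}{3}\right) = 20 \left(- \frac{16}{3}\right) = - \frac{320}{3} \approx -106.67$)
$\left(-43 - Z{\left(14,30 \right)}\right) + w = \left(-43 - 30\right) - \frac{320}{3} = -73 - \frac{320}{3} = - \frac{539}{3}$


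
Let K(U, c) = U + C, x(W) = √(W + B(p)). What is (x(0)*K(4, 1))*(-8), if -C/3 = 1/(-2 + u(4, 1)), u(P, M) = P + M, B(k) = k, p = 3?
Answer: -24*√3 ≈ -41.569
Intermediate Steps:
u(P, M) = M + P
x(W) = √(3 + W) (x(W) = √(W + 3) = √(3 + W))
C = -1 (C = -3/(-2 + (1 + 4)) = -3/(-2 + 5) = -3/3 = -3*⅓ = -1)
K(U, c) = -1 + U (K(U, c) = U - 1 = -1 + U)
(x(0)*K(4, 1))*(-8) = (√(3 + 0)*(-1 + 4))*(-8) = (√3*3)*(-8) = (3*√3)*(-8) = -24*√3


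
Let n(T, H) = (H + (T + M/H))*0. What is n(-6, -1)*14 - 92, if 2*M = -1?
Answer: -92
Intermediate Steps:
M = -½ (M = (½)*(-1) = -½ ≈ -0.50000)
n(T, H) = 0 (n(T, H) = (H + (T - 1/(2*H)))*0 = (H + T - 1/(2*H))*0 = 0)
n(-6, -1)*14 - 92 = 0*14 - 92 = 0 - 92 = -92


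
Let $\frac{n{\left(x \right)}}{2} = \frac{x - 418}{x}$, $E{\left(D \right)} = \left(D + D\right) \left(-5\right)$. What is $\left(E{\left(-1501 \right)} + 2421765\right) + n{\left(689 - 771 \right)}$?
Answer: $\frac{99908275}{41} \approx 2.4368 \cdot 10^{6}$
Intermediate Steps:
$E{\left(D \right)} = - 10 D$ ($E{\left(D \right)} = 2 D \left(-5\right) = - 10 D$)
$n{\left(x \right)} = \frac{2 \left(-418 + x\right)}{x}$ ($n{\left(x \right)} = 2 \frac{x - 418}{x} = 2 \frac{-418 + x}{x} = \frac{2 \left(-418 + x\right)}{x}$)
$\left(E{\left(-1501 \right)} + 2421765\right) + n{\left(689 - 771 \right)} = \left(\left(-10\right) \left(-1501\right) + 2421765\right) - \left(-2 + \frac{836}{689 - 771}\right) = \left(15010 + 2421765\right) - \left(-2 + \frac{836}{689 - 771}\right) = 2436775 - \left(-2 + \frac{836}{-82}\right) = 2436775 + \left(2 - - \frac{418}{41}\right) = 2436775 + \left(2 + \frac{418}{41}\right) = 2436775 + \frac{500}{41} = \frac{99908275}{41}$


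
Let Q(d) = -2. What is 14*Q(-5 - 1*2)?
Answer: -28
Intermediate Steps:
14*Q(-5 - 1*2) = 14*(-2) = -28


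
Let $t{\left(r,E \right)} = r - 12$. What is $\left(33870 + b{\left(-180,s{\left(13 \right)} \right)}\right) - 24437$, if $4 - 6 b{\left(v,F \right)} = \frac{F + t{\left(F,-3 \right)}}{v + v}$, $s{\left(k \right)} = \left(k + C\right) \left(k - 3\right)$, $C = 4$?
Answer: $\frac{2547131}{270} \approx 9433.8$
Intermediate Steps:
$t{\left(r,E \right)} = -12 + r$
$s{\left(k \right)} = \left(-3 + k\right) \left(4 + k\right)$ ($s{\left(k \right)} = \left(k + 4\right) \left(k - 3\right) = \left(4 + k\right) \left(-3 + k\right) = \left(-3 + k\right) \left(4 + k\right)$)
$b{\left(v,F \right)} = \frac{2}{3} - \frac{-12 + 2 F}{12 v}$ ($b{\left(v,F \right)} = \frac{2}{3} - \frac{\left(F + \left(-12 + F\right)\right) \frac{1}{v + v}}{6} = \frac{2}{3} - \frac{\left(-12 + 2 F\right) \frac{1}{2 v}}{6} = \frac{2}{3} - \frac{\frac{1}{2} \frac{1}{v} \left(-12 + 2 F\right)}{6} = \frac{2}{3} - \frac{-12 + 2 F}{12 v}$)
$\left(33870 + b{\left(-180,s{\left(13 \right)} \right)}\right) - 24437 = \left(33870 + \frac{6 - \left(-12 + 13 + 13^{2}\right) + 4 \left(-180\right)}{6 \left(-180\right)}\right) - 24437 = \left(33870 + \frac{1}{6} \left(- \frac{1}{180}\right) \left(6 - \left(-12 + 13 + 169\right) - 720\right)\right) - 24437 = \left(33870 + \frac{1}{6} \left(- \frac{1}{180}\right) \left(6 - 170 - 720\right)\right) - 24437 = \left(33870 + \frac{1}{6} \left(- \frac{1}{180}\right) \left(-884\right)\right) - 24437 = \left(33870 + \frac{221}{270}\right) - 24437 = \frac{9145121}{270} - 24437 = \frac{2547131}{270}$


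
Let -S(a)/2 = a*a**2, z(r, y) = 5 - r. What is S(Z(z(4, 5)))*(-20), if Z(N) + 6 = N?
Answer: -5000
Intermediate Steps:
Z(N) = -6 + N
S(a) = -2*a**3 (S(a) = -2*a*a**2 = -2*a**3)
S(Z(z(4, 5)))*(-20) = -2*(-6 + (5 - 1*4))**3*(-20) = -2*(-6 + (5 - 4))**3*(-20) = -2*(-6 + 1)**3*(-20) = -2*(-5)**3*(-20) = -2*(-125)*(-20) = 250*(-20) = -5000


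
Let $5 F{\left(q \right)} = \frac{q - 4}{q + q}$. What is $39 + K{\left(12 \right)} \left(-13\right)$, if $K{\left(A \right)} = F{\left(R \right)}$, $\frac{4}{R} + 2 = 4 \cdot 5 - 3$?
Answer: $\frac{286}{5} \approx 57.2$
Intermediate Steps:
$R = \frac{4}{15}$ ($R = \frac{4}{-2 + \left(4 \cdot 5 - 3\right)} = \frac{4}{-2 + \left(20 - 3\right)} = \frac{4}{-2 + 17} = \frac{4}{15} \approx 0.26667$)
$F{\left(q \right)} = \frac{-4 + q}{10 q}$ ($F{\left(q \right)} = \frac{\left(q - 4\right) \frac{1}{q + q}}{5} = \frac{\left(-4 + q\right) \frac{1}{2 q}}{5} = \frac{\frac{1}{2} \frac{1}{q} \left(-4 + q\right)}{5} = \frac{-4 + q}{10 q}$)
$K{\left(A \right)} = - \frac{7}{5}$ ($K{\left(A \right)} = \frac{-4 + \frac{4}{15}}{10 \cdot \frac{4}{15}} = \frac{1}{10} \cdot \frac{15}{4} \left(- \frac{56}{15}\right) = - \frac{7}{5}$)
$39 + K{\left(12 \right)} \left(-13\right) = 39 - - \frac{91}{5} = 39 + \frac{91}{5} = \frac{286}{5}$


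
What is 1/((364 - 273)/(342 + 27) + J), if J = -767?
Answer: -369/282932 ≈ -0.0013042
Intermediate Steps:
1/((364 - 273)/(342 + 27) + J) = 1/((364 - 273)/(342 + 27) - 767) = 1/(91/369 - 767) = 1/(-282932/369) = -369/282932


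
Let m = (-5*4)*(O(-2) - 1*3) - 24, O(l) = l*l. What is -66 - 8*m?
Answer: 286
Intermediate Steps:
O(l) = l**2
m = -44 (m = (-5*4)*((-2)**2 - 1*3) - 24 = -20*(4 - 3) - 24 = -20*1 - 24 = -20 - 24 = -44)
-66 - 8*m = -66 - 8*(-44) = -66 + 352 = 286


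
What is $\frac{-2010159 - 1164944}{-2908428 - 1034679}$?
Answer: $\frac{3175103}{3943107} \approx 0.80523$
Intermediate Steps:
$\frac{-2010159 - 1164944}{-2908428 - 1034679} = - \frac{3175103}{-3943107} = \left(-3175103\right) \left(- \frac{1}{3943107}\right) = \frac{3175103}{3943107}$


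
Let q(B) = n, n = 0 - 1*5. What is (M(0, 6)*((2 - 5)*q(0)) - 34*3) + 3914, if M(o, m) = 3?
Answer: 3857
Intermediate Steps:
n = -5 (n = 0 - 5 = -5)
q(B) = -5
(M(0, 6)*((2 - 5)*q(0)) - 34*3) + 3914 = (3*((2 - 5)*(-5)) - 34*3) + 3914 = (3*(-3*(-5)) - 102) + 3914 = (3*15 - 102) + 3914 = (45 - 102) + 3914 = -57 + 3914 = 3857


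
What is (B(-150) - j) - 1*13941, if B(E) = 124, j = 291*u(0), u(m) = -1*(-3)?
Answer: -14690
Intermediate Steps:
u(m) = 3
j = 873 (j = 291*3 = 873)
(B(-150) - j) - 1*13941 = (124 - 1*873) - 1*13941 = (124 - 873) - 13941 = -749 - 13941 = -14690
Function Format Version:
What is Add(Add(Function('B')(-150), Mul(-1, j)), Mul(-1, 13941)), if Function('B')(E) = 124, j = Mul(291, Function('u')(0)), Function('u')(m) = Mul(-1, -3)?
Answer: -14690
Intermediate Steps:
Function('u')(m) = 3
j = 873 (j = Mul(291, 3) = 873)
Add(Add(Function('B')(-150), Mul(-1, j)), Mul(-1, 13941)) = Add(Add(124, Mul(-1, 873)), Mul(-1, 13941)) = Add(Add(124, -873), -13941) = Add(-749, -13941) = -14690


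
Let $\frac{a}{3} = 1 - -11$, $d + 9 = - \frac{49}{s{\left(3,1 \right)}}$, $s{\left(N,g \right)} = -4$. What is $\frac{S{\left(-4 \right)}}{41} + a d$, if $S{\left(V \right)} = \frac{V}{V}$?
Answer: $\frac{4798}{41} \approx 117.02$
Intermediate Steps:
$S{\left(V \right)} = 1$
$d = \frac{13}{4}$ ($d = -9 - \frac{49}{-4} = -9 - - \frac{49}{4} = -9 + \frac{49}{4} = \frac{13}{4} \approx 3.25$)
$a = 36$ ($a = 3 \left(1 - -11\right) = 3 \left(1 + 11\right) = 3 \cdot 12 = 36$)
$\frac{S{\left(-4 \right)}}{41} + a d = 1 \cdot \frac{1}{41} + 36 \cdot \frac{13}{4} = 1 \cdot \frac{1}{41} + 117 = \frac{1}{41} + 117 = \frac{4798}{41}$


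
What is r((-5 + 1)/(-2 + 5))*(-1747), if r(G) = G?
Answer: 6988/3 ≈ 2329.3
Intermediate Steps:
r((-5 + 1)/(-2 + 5))*(-1747) = ((-5 + 1)/(-2 + 5))*(-1747) = -4/3*(-1747) = 6988/3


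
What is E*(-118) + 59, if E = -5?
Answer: 649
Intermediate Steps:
E*(-118) + 59 = -5*(-118) + 59 = 590 + 59 = 649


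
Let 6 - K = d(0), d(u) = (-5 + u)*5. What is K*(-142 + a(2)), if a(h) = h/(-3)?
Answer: -13268/3 ≈ -4422.7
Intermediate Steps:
a(h) = -h/3 (a(h) = h*(-⅓) = -h/3)
d(u) = -25 + 5*u
K = 31 (K = 6 - (-25 + 5*0) = 6 - (-25 + 0) = 6 - 1*(-25) = 6 + 25 = 31)
K*(-142 + a(2)) = 31*(-142 - ⅓*2) = 31*(-142 - ⅔) = 31*(-428/3) = -13268/3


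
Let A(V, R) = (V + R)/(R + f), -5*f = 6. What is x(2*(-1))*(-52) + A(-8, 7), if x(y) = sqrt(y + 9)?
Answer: -5/29 - 52*sqrt(7) ≈ -137.75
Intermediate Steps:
f = -6/5 (f = -1/5*6 = -6/5 ≈ -1.2000)
x(y) = sqrt(9 + y)
A(V, R) = (R + V)/(-6/5 + R) (A(V, R) = (V + R)/(R - 6/5) = (R + V)/(-6/5 + R))
x(2*(-1))*(-52) + A(-8, 7) = sqrt(9 + 2*(-1))*(-52) + 5*(7 - 8)/(-6 + 5*7) = sqrt(9 - 2)*(-52) + 5*(-1)/(-6 + 35) = sqrt(7)*(-52) + 5*(-1)/29 = -52*sqrt(7) + 5*(1/29)*(-1) = -52*sqrt(7) - 5/29 = -5/29 - 52*sqrt(7)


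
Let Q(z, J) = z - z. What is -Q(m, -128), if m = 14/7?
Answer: 0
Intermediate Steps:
m = 2 (m = (⅐)*14 = 2)
Q(z, J) = 0
-Q(m, -128) = -1*0 = 0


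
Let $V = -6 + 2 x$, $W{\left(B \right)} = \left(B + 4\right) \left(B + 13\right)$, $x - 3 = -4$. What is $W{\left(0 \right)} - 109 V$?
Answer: $924$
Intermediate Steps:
$x = -1$ ($x = 3 - 4 = -1$)
$W{\left(B \right)} = \left(4 + B\right) \left(13 + B\right)$
$V = -8$ ($V = -6 + 2 \left(-1\right) = -6 - 2 = -8$)
$W{\left(0 \right)} - 109 V = \left(52 + 0^{2} + 17 \cdot 0\right) - -872 = \left(52 + 0 + 0\right) + 872 = 52 + 872 = 924$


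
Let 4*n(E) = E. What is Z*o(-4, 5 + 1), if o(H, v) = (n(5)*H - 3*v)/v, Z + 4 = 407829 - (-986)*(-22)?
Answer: -2960353/2 ≈ -1.4802e+6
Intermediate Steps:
n(E) = E/4
Z = 386133 (Z = -4 + (407829 - (-986)*(-22)) = -4 + (407829 - 1*21692) = -4 + (407829 - 21692) = -4 + 386137 = 386133)
o(H, v) = (-3*v + 5*H/4)/v (o(H, v) = (((1/4)*5)*H - 3*v)/v = (5*H/4 - 3*v)/v = (-3*v + 5*H/4)/v)
Z*o(-4, 5 + 1) = 386133*(-3 + (5/4)*(-4)/(5 + 1)) = 386133*(-3 + (5/4)*(-4)/6) = 386133*(-3 + (5/4)*(-4)*(1/6)) = 386133*(-3 - 5/6) = 386133*(-23/6) = -2960353/2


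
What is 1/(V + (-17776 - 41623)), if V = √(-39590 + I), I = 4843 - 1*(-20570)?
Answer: -59399/3528255378 - I*√14177/3528255378 ≈ -1.6835e-5 - 3.3747e-8*I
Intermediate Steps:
I = 25413 (I = 4843 + 20570 = 25413)
V = I*√14177 (V = √(-39590 + 25413) = √(-14177) = I*√14177 ≈ 119.07*I)
1/(V + (-17776 - 41623)) = 1/(I*√14177 + (-17776 - 41623)) = 1/(I*√14177 - 59399) = 1/(-59399 + I*√14177)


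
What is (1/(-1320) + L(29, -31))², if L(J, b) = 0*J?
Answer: 1/1742400 ≈ 5.7392e-7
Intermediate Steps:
L(J, b) = 0
(1/(-1320) + L(29, -31))² = (1/(-1320) + 0)² = (-1/1320 + 0)² = (-1/1320)² = 1/1742400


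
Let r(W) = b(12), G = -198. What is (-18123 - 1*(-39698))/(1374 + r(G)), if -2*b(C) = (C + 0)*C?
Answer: 21575/1302 ≈ 16.571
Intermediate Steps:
b(C) = -C**2/2 (b(C) = -(C + 0)*C/2 = -C*C/2 = -C**2/2)
r(W) = -72 (r(W) = -1/2*12**2 = -1/2*144 = -72)
(-18123 - 1*(-39698))/(1374 + r(G)) = (-18123 - 1*(-39698))/(1374 - 72) = (-18123 + 39698)/1302 = 21575*(1/1302) = 21575/1302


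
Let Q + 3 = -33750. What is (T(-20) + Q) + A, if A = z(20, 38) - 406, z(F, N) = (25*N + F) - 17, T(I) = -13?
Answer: -33219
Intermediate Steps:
Q = -33753 (Q = -3 - 33750 = -33753)
z(F, N) = -17 + F + 25*N (z(F, N) = (F + 25*N) - 17 = -17 + F + 25*N)
A = 547 (A = (-17 + 20 + 25*38) - 406 = (-17 + 20 + 950) - 406 = 953 - 406 = 547)
(T(-20) + Q) + A = (-13 - 33753) + 547 = -33766 + 547 = -33219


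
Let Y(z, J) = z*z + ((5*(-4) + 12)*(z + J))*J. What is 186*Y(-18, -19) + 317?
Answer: -985483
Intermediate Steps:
Y(z, J) = z² + J*(-8*J - 8*z) (Y(z, J) = z² + ((-20 + 12)*(J + z))*J = z² + (-8*(J + z))*J = z² + (-8*J - 8*z)*J = z² + J*(-8*J - 8*z))
186*Y(-18, -19) + 317 = 186*((-18)² - 8*(-19)² - 8*(-19)*(-18)) + 317 = 186*(324 - 8*361 - 2736) + 317 = 186*(324 - 2888 - 2736) + 317 = 186*(-5300) + 317 = -985800 + 317 = -985483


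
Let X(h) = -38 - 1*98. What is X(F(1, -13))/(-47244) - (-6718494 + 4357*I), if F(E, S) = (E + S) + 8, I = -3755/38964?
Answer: 343563303506093/51133756 ≈ 6.7189e+6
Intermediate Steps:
I = -3755/38964 (I = -3755*1/38964 = -3755/38964 ≈ -0.096371)
F(E, S) = 8 + E + S
X(h) = -136 (X(h) = -38 - 98 = -136)
X(F(1, -13))/(-47244) - (-6718494 + 4357*I) = -136/(-47244) - 4357/(1/(-1542 - 3755/38964)) = -136*(-1/47244) - 4357/(1/(-60086243/38964)) = 34/11811 - 4357/(-38964/60086243) = 34/11811 - 4357*(-60086243/38964) = 34/11811 + 261795760751/38964 = 343563303506093/51133756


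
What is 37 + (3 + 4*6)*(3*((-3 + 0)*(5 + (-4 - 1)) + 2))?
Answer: 199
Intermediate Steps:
37 + (3 + 4*6)*(3*((-3 + 0)*(5 + (-4 - 1)) + 2)) = 37 + (3 + 24)*(3*(-3*(5 - 5) + 2)) = 37 + 27*(3*(-3*0 + 2)) = 37 + 27*(3*(0 + 2)) = 37 + 27*(3*2) = 37 + 27*6 = 37 + 162 = 199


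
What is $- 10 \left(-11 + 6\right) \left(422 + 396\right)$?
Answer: $40900$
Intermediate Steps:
$- 10 \left(-11 + 6\right) \left(422 + 396\right) = \left(-10\right) \left(-5\right) 818 = 50 \cdot 818 = 40900$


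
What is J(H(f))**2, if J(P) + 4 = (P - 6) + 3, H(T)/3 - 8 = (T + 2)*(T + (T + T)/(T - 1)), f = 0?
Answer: 289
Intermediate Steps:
H(T) = 24 + 3*(2 + T)*(T + 2*T/(-1 + T)) (H(T) = 24 + 3*((T + 2)*(T + (T + T)/(T - 1))) = 24 + 3*((2 + T)*(T + (2*T)/(-1 + T))) = 24 + 3*((2 + T)*(T + 2*T/(-1 + T))) = 24 + 3*(2 + T)*(T + 2*T/(-1 + T)))
J(P) = -7 + P (J(P) = -4 + ((P - 6) + 3) = -4 + ((-6 + P) + 3) = -4 + (-3 + P) = -7 + P)
J(H(f))**2 = (-7 + 3*(-8 + 0**3 + 3*0**2 + 10*0)/(-1 + 0))**2 = (-7 + 3*(-8 + 0 + 3*0 + 0)/(-1))**2 = (-7 + 3*(-1)*(-8 + 0 + 0 + 0))**2 = (-7 + 3*(-1)*(-8))**2 = (-7 + 24)**2 = 17**2 = 289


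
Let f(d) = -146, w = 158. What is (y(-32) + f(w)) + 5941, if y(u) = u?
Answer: 5763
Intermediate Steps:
(y(-32) + f(w)) + 5941 = (-32 - 146) + 5941 = -178 + 5941 = 5763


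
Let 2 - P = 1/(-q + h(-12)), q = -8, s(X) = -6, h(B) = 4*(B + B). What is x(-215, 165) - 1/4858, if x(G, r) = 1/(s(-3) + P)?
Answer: -427855/1705158 ≈ -0.25092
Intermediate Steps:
h(B) = 8*B (h(B) = 4*(2*B) = 8*B)
P = 177/88 (P = 2 - 1/(-1*(-8) + 8*(-12)) = 2 - 1/(8 - 96) = 2 - 1/(-88) = 2 - 1*(-1/88) = 2 + 1/88 = 177/88 ≈ 2.0114)
x(G, r) = -88/351 (x(G, r) = 1/(-6 + 177/88) = 1/(-351/88) = -88/351)
x(-215, 165) - 1/4858 = -88/351 - 1/4858 = -427855/1705158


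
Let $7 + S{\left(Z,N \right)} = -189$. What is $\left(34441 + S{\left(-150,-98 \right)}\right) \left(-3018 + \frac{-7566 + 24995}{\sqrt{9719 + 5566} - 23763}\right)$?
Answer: $- \frac{19457698343503185}{188221628} - \frac{198952035 \sqrt{15285}}{188221628} \approx -1.0338 \cdot 10^{8}$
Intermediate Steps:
$S{\left(Z,N \right)} = -196$ ($S{\left(Z,N \right)} = -7 - 189 = -196$)
$\left(34441 + S{\left(-150,-98 \right)}\right) \left(-3018 + \frac{-7566 + 24995}{\sqrt{9719 + 5566} - 23763}\right) = \left(34441 - 196\right) \left(-3018 + \frac{-7566 + 24995}{\sqrt{9719 + 5566} - 23763}\right) = 34245 \left(-3018 + \frac{17429}{\sqrt{15285} - 23763}\right) = 34245 \left(-3018 + \frac{17429}{-23763 + \sqrt{15285}}\right) = -103351410 + \frac{596856105}{-23763 + \sqrt{15285}}$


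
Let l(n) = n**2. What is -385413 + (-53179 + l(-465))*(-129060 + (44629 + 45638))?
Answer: -6325428891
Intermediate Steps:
-385413 + (-53179 + l(-465))*(-129060 + (44629 + 45638)) = -385413 + (-53179 + (-465)**2)*(-129060 + (44629 + 45638)) = -385413 + (-53179 + 216225)*(-129060 + 90267) = -385413 + 163046*(-38793) = -385413 - 6325043478 = -6325428891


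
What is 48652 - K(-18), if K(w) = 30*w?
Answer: 49192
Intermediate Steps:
48652 - K(-18) = 48652 - 30*(-18) = 48652 - 1*(-540) = 48652 + 540 = 49192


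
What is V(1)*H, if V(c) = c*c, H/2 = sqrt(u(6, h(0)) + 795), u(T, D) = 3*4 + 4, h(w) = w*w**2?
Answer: 2*sqrt(811) ≈ 56.956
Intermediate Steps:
h(w) = w**3
u(T, D) = 16 (u(T, D) = 12 + 4 = 16)
H = 2*sqrt(811) (H = 2*sqrt(16 + 795) = 2*sqrt(811) ≈ 56.956)
V(c) = c**2
V(1)*H = 1**2*(2*sqrt(811)) = 1*(2*sqrt(811)) = 2*sqrt(811)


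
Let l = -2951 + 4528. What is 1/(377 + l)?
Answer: 1/1954 ≈ 0.00051177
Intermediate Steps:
l = 1577
1/(377 + l) = 1/(377 + 1577) = 1/1954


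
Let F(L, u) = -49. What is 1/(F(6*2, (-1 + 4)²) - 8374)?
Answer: -1/8423 ≈ -0.00011872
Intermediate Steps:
1/(F(6*2, (-1 + 4)²) - 8374) = 1/(-49 - 8374) = 1/(-8423) = -1/8423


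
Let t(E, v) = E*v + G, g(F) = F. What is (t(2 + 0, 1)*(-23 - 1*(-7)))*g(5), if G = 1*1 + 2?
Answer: -400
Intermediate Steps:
G = 3 (G = 1 + 2 = 3)
t(E, v) = 3 + E*v (t(E, v) = E*v + 3 = 3 + E*v)
(t(2 + 0, 1)*(-23 - 1*(-7)))*g(5) = ((3 + (2 + 0)*1)*(-23 - 1*(-7)))*5 = ((3 + 2*1)*(-23 + 7))*5 = ((3 + 2)*(-16))*5 = (5*(-16))*5 = -80*5 = -400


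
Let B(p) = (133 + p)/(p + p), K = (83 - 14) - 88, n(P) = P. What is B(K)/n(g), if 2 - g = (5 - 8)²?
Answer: 3/7 ≈ 0.42857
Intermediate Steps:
g = -7 (g = 2 - (5 - 8)² = 2 - 1*(-3)² = 2 - 1*9 = 2 - 9 = -7)
K = -19 (K = 69 - 88 = -19)
B(p) = (133 + p)/(2*p) (B(p) = (133 + p)/((2*p)) = (133 + p)*(1/(2*p)) = (133 + p)/(2*p))
B(K)/n(g) = ((½)*(133 - 19)/(-19))/(-7) = ((½)*(-1/19)*114)*(-⅐) = -3*(-⅐) = 3/7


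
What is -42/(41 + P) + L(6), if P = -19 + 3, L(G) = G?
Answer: 108/25 ≈ 4.3200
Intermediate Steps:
P = -16
-42/(41 + P) + L(6) = -42/(41 - 16) + 6 = -42/25 + 6 = 108/25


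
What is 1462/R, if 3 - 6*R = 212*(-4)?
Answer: 8772/851 ≈ 10.308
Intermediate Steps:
R = 851/6 (R = ½ - 106*(-4)/3 = ½ - ⅙*(-848) = ½ + 424/3 = 851/6 ≈ 141.83)
1462/R = 1462/(851/6) = 1462*(6/851) = 8772/851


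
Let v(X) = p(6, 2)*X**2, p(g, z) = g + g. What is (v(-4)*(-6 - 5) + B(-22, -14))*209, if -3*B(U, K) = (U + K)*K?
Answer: -476520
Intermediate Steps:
p(g, z) = 2*g
v(X) = 12*X**2 (v(X) = (2*6)*X**2 = 12*X**2)
B(U, K) = -K*(K + U)/3 (B(U, K) = -(U + K)*K/3 = -(K + U)*K/3 = -K*(K + U)/3)
(v(-4)*(-6 - 5) + B(-22, -14))*209 = ((12*(-4)**2)*(-6 - 5) - 1/3*(-14)*(-14 - 22))*209 = ((12*16)*(-11) - 1/3*(-14)*(-36))*209 = (192*(-11) - 168)*209 = (-2112 - 168)*209 = -2280*209 = -476520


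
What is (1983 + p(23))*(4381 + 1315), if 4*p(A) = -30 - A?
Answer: 11219696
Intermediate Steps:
p(A) = -15/2 - A/4 (p(A) = (-30 - A)/4 = -15/2 - A/4)
(1983 + p(23))*(4381 + 1315) = (1983 + (-15/2 - ¼*23))*(4381 + 1315) = (1983 + (-15/2 - 23/4))*5696 = (1983 - 53/4)*5696 = (7879/4)*5696 = 11219696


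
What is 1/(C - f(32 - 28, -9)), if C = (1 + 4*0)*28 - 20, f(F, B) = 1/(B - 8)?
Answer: 17/137 ≈ 0.12409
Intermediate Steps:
f(F, B) = 1/(-8 + B)
C = 8 (C = (1 + 0)*28 - 20 = 1*28 - 20 = 28 - 20 = 8)
1/(C - f(32 - 28, -9)) = 1/(8 - 1/(-8 - 9)) = 1/(8 - 1/(-17)) = 1/(8 - 1*(-1/17)) = 1/(8 + 1/17) = 1/(137/17) = 17/137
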